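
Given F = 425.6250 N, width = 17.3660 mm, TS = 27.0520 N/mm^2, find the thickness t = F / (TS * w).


Formula: t = F / (TS * w)
Substituting: t = 425.6250 / (27.0520 * 17.3660)
Result: 0.9060 mm


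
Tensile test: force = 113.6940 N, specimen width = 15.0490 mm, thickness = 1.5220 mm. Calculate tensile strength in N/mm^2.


Formula: TS = force / (width * thickness)
Substituting: TS = 113.6940 / (15.0490 * 1.5220)
Result: 4.9638 N/mm^2


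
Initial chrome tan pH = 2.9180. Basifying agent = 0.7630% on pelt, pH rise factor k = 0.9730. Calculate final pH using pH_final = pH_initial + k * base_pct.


Formula: pH_final = pH_initial + k * base_pct
Substituting: pH_final = 2.9180 + 0.9730 * 0.7630
Result: 3.6604


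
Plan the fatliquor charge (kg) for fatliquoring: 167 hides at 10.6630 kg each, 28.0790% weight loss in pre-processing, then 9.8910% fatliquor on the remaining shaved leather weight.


Total_raw = N * avg_wt = 167 * 10.6630 = 1780.7210 kg
Substrate = Total_raw * (1 - loss/100) = 1780.7210 * (1 - 28.0790/100) = 1280.7124 kg
Fat = Substrate * pct / 100 = 1280.7124 * 9.8910 / 100 = 126.6753 kg


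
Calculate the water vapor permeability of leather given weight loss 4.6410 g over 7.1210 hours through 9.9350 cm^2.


Formula: WVP = loss / (area * time)
Substituting: WVP = 4.6410 / (9.9350 * 7.1210)
Result: 0.0655998 g/(cm^2*hr)


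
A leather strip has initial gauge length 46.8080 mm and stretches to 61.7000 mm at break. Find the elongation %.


Formula: Elongation = (Lf - L0) / L0 * 100
Substituting: Elongation = (61.7000 - 46.8080) / 46.8080 * 100
Result: 31.8151 %


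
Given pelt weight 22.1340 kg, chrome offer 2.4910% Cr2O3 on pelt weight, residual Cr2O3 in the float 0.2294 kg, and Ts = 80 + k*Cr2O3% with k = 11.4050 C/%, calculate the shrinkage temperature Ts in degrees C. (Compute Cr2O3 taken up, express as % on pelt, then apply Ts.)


Offered = pelt * offer_pct / 100 = 22.1340 * 2.4910 / 100 = 0.5514 kg
Uptake = offered - residual = 0.5514 - 0.2294 = 0.3220 kg
Cr2O3% on pelt = uptake / pelt * 100 = 0.3220 / 22.1340 * 100 = 1.4546 %
Ts = 80 + k * Cr2O3% = 80 + 11.4050 * 1.4546 = 96.5895 C


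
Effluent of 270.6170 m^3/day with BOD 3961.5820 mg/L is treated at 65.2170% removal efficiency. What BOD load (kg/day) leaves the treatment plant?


Load_in = volume * conc / 1000 = 270.6170 * 3961.5820 / 1000 = 1072.0714 kg/day
Removed = Load_in * eff / 100 = 1072.0714 * 65.2170 / 100 = 699.1728 kg/day
Load_out = Load_in - Removed = 1072.0714 - 699.1728 = 372.8986 kg/day


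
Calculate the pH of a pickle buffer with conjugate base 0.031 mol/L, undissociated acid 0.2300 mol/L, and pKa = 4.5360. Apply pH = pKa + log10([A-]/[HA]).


ratio = [A-] / [HA] = 0.031 / 0.2300 = 0.1348
log10(ratio) = -0.8704
pH = pKa + log10(ratio) = 4.5360 - 0.8704 = 3.6656


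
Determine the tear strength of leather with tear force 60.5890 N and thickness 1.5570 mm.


Formula: Tear strength = force / thickness
Substituting: Tear strength = 60.5890 / 1.5570
Result: 38.9139 N/mm


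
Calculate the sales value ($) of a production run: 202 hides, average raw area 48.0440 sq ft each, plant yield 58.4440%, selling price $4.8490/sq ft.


Raw_total = N * avg_area = 202 * 48.0440 = 9704.8880 sq ft
Finished = Raw_total * yield / 100 = 9704.8880 * 58.4440 / 100 = 5671.9247 sq ft
Value = Finished * price = 5671.9247 * 4.8490 = 27503.1631 $


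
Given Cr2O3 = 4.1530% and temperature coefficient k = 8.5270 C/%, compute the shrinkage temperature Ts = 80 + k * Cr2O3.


Formula: Ts = 80 + k * Cr2O3
Substituting: Ts = 80 + 8.5270 * 4.1530
Result: 115.4126 C


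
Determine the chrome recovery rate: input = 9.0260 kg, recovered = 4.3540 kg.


Formula: Recovery = recovered / input * 100
Substituting: Recovery = 4.3540 / 9.0260 * 100
Result: 48.2384 %


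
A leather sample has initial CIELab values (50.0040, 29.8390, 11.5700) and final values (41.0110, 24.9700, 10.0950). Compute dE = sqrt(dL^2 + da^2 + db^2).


dL = -8.9930, da = -4.8690, db = -1.4750
dE = sqrt((-8.9930)^2 + (-4.8690)^2 + (-1.4750)^2) = 10.3323


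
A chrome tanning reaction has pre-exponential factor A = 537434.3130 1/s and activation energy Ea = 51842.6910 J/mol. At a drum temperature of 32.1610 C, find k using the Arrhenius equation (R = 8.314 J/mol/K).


T_K = T_C + 273.15 = 32.1610 + 273.15 = 305.3110 K
exponent = -Ea / (R * T_K) = -51842.6910 / (8.314 * 305.3110) = -20.4237
k = A * exp(exponent) = 537434.3130 * exp(-20.4237) = 7.2512e-04 1/s


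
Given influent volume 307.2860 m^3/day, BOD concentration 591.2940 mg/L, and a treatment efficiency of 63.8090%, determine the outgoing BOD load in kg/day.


Load_in = volume * conc / 1000 = 307.2860 * 591.2940 / 1000 = 181.6964 kg/day
Removed = Load_in * eff / 100 = 181.6964 * 63.8090 / 100 = 115.9386 kg/day
Load_out = Load_in - Removed = 181.6964 - 115.9386 = 65.7577 kg/day


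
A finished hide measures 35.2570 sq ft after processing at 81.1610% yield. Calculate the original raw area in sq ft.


Formula: raw = finished * 100 / yield
Substituting: raw = 35.2570 * 100 / 81.1610
Result: 43.4408 sq ft


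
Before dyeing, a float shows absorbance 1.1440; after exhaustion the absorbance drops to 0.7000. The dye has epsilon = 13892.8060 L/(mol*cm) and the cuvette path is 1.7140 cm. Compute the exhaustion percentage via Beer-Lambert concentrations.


c_initial = A_i / (epsilon * l) = 1.1440 / (13892.8060 * 1.7140) = 4.8042e-05 mol/L
c_final = A_f / (epsilon * l) = 0.7000 / (13892.8060 * 1.7140) = 2.9397e-05 mol/L
Exhaustion = (c_initial - c_final) / c_initial * 100 = (4.8042e-05 - 2.9397e-05) / 4.8042e-05 * 100 = 38.8112 %


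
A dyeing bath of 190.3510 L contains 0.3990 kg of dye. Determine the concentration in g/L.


Formula: Conc = dye_mass(kg) / volume(L) * 1000
Substituting: Conc = 0.3990 / 190.3510 * 1000
Result: 2.0961 g/L


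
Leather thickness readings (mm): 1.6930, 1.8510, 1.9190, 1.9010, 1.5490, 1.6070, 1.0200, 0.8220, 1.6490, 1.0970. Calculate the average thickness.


Formula: Average = sum / n
Substituting: Average = 15.1080 / 10
Result: 1.5108 mm


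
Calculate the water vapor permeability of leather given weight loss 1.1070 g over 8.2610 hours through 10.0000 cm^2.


Formula: WVP = loss / (area * time)
Substituting: WVP = 1.1070 / (10.0000 * 8.2610)
Result: 0.0134003 g/(cm^2*hr)


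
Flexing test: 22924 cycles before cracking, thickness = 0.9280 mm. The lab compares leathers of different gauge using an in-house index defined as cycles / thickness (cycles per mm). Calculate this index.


Formula: Index = cycles / thickness
Substituting: Index = 22924 / 0.9280
Result: 24702.5862 cycles/mm


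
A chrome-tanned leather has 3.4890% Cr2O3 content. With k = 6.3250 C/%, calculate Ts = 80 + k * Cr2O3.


Formula: Ts = 80 + k * Cr2O3
Substituting: Ts = 80 + 6.3250 * 3.4890
Result: 102.0679 C


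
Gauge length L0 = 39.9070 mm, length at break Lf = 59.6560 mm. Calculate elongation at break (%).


Formula: Elongation = (Lf - L0) / L0 * 100
Substituting: Elongation = (59.6560 - 39.9070) / 39.9070 * 100
Result: 49.4876 %


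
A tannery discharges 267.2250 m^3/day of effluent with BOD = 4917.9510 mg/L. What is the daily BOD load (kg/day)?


Formula: BOD_load = volume * conc / 1000
Substituting: BOD_load = 267.2250 * 4917.9510 / 1000
Result: 1314.1995 kg/day


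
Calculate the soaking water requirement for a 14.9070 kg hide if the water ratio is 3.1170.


Formula: Water = hide_weight * ratio
Substituting: Water = 14.9070 * 3.1170
Result: 46.4651 kg


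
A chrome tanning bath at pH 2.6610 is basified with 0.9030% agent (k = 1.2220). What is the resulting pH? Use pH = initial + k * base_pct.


Formula: pH_final = pH_initial + k * base_pct
Substituting: pH_final = 2.6610 + 1.2220 * 0.9030
Result: 3.7645


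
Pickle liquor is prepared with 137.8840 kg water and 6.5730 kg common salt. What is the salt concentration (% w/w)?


Formula: Conc = salt / (water + salt) * 100
Substituting: Conc = 6.5730 / (137.8840 + 6.5730) * 100
Result: 4.5501 %


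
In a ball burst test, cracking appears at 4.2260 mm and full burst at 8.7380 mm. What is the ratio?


Formula: Ratio = crack / burst
Substituting: Ratio = 4.2260 / 8.7380
Result: 0.4836


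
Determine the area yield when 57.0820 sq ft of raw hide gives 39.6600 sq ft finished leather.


Formula: Yield = finished / raw * 100
Substituting: Yield = 39.6600 / 57.0820 * 100
Result: 69.4790 %


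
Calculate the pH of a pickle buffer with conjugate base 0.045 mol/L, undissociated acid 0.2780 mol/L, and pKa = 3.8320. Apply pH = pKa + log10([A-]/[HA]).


ratio = [A-] / [HA] = 0.045 / 0.2780 = 0.1619
log10(ratio) = -0.7908
pH = pKa + log10(ratio) = 3.8320 - 0.7908 = 3.0412


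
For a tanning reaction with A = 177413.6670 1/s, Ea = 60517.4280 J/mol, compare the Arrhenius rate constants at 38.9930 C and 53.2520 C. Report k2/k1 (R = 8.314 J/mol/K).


T1 = 38.9930 + 273.15 = 312.1430 K; T2 = 53.2520 + 273.15 = 326.4020 K
k1 = A * exp(-Ea/(R*T1)) = 177413.6670 * exp(-60517.4280/(8.314*312.1430)) = 1.3229e-05 1/s
k2 = A * exp(-Ea/(R*T2)) = 177413.6670 * exp(-60517.4280/(8.314*326.4020)) = 3.6638e-05 1/s
k2/k1 = 3.6638e-05 / 1.3229e-05 = 2.7696


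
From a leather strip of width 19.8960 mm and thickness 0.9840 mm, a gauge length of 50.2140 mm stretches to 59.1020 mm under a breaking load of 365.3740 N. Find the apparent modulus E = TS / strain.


TS = F / (w * t) = 365.3740 / (19.8960 * 0.9840) = 18.6628 N/mm^2
strain = (Lf - L0) / L0 = (59.1020 - 50.2140) / 50.2140 = 0.1770
E = TS / strain = 18.6628 / 0.1770 = 105.4381 N/mm^2


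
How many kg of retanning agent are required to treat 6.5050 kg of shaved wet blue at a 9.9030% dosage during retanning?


Formula: Retan = substrate * pct / 100
Substituting: Retan = 6.5050 * 9.9030 / 100
Result: 0.6442 kg


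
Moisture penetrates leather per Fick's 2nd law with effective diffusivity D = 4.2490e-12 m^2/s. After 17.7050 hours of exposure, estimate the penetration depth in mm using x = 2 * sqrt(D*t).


t = 17.7050 hr * 3600 = 63738.0000 s
D * t = 4.2490e-12 * 63738.0000 = 2.7082e-07
x = 2 * sqrt(D*t) = 2 * sqrt(2.7082e-07) = 0.00104081 m = 1.0408 mm


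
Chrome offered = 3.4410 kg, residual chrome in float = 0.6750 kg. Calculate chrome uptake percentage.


Formula: Uptake = (offered - residual) / offered * 100
Substituting: Uptake = (3.4410 - 0.6750) / 3.4410 * 100
Result: 80.3836 %


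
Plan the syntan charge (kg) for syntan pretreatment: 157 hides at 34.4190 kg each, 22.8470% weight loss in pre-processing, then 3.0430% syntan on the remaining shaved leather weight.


Total_raw = N * avg_wt = 157 * 34.4190 = 5403.7830 kg
Substrate = Total_raw * (1 - loss/100) = 5403.7830 * (1 - 22.8470/100) = 4169.1807 kg
Syntan = Substrate * pct / 100 = 4169.1807 * 3.0430 / 100 = 126.8682 kg


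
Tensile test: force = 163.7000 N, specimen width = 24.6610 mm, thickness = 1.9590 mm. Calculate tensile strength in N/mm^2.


Formula: TS = force / (width * thickness)
Substituting: TS = 163.7000 / (24.6610 * 1.9590)
Result: 3.3885 N/mm^2


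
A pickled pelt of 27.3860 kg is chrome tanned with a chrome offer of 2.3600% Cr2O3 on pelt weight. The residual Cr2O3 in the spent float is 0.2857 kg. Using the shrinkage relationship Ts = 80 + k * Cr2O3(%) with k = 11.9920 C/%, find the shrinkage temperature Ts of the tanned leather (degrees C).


Offered = pelt * offer_pct / 100 = 27.3860 * 2.3600 / 100 = 0.6463 kg
Uptake = offered - residual = 0.6463 - 0.2857 = 0.3606 kg
Cr2O3% on pelt = uptake / pelt * 100 = 0.3606 / 27.3860 * 100 = 1.3168 %
Ts = 80 + k * Cr2O3% = 80 + 11.9920 * 1.3168 = 95.7907 C


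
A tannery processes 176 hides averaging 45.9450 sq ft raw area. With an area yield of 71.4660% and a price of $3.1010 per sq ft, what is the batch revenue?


Raw_total = N * avg_area = 176 * 45.9450 = 8086.3200 sq ft
Finished = Raw_total * yield / 100 = 8086.3200 * 71.4660 / 100 = 5778.9695 sq ft
Value = Finished * price = 5778.9695 * 3.1010 = 17920.5843 $


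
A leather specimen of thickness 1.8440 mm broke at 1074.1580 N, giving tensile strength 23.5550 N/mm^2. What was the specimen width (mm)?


Formula: w = F / (TS * t)
Substituting: w = 1074.1580 / (23.5550 * 1.8440)
Result: 24.7300 mm


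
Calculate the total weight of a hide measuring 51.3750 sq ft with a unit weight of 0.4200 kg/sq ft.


Formula: Weight = area * weight_per_sqft
Substituting: Weight = 51.3750 * 0.4200
Result: 21.5775 kg


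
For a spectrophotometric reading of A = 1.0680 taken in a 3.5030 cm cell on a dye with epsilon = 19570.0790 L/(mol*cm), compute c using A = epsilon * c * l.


Formula: c = A / (epsilon * l)
Substituting: c = 1.0680 / (19570.0790 * 3.5030)
Result: 1.5579e-05 mol/L


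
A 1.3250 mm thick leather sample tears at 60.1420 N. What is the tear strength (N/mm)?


Formula: Tear strength = force / thickness
Substituting: Tear strength = 60.1420 / 1.3250
Result: 45.3902 N/mm


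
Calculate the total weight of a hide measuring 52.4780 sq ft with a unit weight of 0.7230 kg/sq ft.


Formula: Weight = area * weight_per_sqft
Substituting: Weight = 52.4780 * 0.7230
Result: 37.9416 kg


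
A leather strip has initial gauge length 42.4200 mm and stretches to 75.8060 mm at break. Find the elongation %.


Formula: Elongation = (Lf - L0) / L0 * 100
Substituting: Elongation = (75.8060 - 42.4200) / 42.4200 * 100
Result: 78.7034 %


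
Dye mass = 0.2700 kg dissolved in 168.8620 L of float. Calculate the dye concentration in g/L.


Formula: Conc = dye_mass(kg) / volume(L) * 1000
Substituting: Conc = 0.2700 / 168.8620 * 1000
Result: 1.5989 g/L


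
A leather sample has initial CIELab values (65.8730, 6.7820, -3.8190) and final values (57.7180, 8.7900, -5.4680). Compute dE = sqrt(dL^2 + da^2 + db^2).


dL = -8.1550, da = 2.0080, db = -1.6490
dE = sqrt((-8.1550)^2 + 2.0080^2 + (-1.6490)^2) = 8.5589


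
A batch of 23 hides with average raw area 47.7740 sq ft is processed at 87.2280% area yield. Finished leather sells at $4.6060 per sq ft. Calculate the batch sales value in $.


Raw_total = N * avg_area = 23 * 47.7740 = 1098.8020 sq ft
Finished = Raw_total * yield / 100 = 1098.8020 * 87.2280 / 100 = 958.4630 sq ft
Value = Finished * price = 958.4630 * 4.6060 = 4414.6806 $


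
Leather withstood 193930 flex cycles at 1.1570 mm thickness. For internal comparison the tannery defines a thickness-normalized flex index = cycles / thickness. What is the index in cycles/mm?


Formula: Index = cycles / thickness
Substituting: Index = 193930 / 1.1570
Result: 167614.5203 cycles/mm


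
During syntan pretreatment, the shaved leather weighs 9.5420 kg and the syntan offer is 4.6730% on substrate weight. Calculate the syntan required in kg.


Formula: Syntan = substrate * pct / 100
Substituting: Syntan = 9.5420 * 4.6730 / 100
Result: 0.4459 kg


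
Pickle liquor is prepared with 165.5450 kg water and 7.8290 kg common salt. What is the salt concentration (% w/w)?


Formula: Conc = salt / (water + salt) * 100
Substituting: Conc = 7.8290 / (165.5450 + 7.8290) * 100
Result: 4.5157 %


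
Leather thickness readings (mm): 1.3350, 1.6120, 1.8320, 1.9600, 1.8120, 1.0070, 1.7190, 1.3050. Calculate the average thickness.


Formula: Average = sum / n
Substituting: Average = 12.5820 / 8
Result: 1.5728 mm


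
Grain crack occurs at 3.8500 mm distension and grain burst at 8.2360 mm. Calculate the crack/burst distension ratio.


Formula: Ratio = crack / burst
Substituting: Ratio = 3.8500 / 8.2360
Result: 0.4675


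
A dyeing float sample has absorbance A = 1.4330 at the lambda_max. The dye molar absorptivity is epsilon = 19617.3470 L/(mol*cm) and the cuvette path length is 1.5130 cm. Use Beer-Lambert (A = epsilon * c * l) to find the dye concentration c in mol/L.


Formula: c = A / (epsilon * l)
Substituting: c = 1.4330 / (19617.3470 * 1.5130)
Result: 4.8280e-05 mol/L


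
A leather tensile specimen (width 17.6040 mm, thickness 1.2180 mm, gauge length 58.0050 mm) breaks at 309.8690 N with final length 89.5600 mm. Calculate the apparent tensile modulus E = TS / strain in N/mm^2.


TS = F / (w * t) = 309.8690 / (17.6040 * 1.2180) = 14.4517 N/mm^2
strain = (Lf - L0) / L0 = (89.5600 - 58.0050) / 58.0050 = 0.5440
E = TS / strain = 14.4517 / 0.5440 = 26.5654 N/mm^2


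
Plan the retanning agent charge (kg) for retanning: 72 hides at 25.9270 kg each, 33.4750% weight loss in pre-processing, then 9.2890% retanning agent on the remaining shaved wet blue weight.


Total_raw = N * avg_wt = 72 * 25.9270 = 1866.7440 kg
Substrate = Total_raw * (1 - loss/100) = 1866.7440 * (1 - 33.4750/100) = 1241.8514 kg
Retan = Substrate * pct / 100 = 1241.8514 * 9.2890 / 100 = 115.3556 kg


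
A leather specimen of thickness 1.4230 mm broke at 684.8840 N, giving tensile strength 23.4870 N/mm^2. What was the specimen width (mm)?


Formula: w = F / (TS * t)
Substituting: w = 684.8840 / (23.4870 * 1.4230)
Result: 20.4920 mm


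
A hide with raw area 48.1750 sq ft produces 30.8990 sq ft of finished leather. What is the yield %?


Formula: Yield = finished / raw * 100
Substituting: Yield = 30.8990 / 48.1750 * 100
Result: 64.1391 %


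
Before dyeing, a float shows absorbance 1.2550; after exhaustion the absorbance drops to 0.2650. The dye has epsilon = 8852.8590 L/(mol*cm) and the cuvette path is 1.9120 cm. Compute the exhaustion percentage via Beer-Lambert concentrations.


c_initial = A_i / (epsilon * l) = 1.2550 / (8852.8590 * 1.9120) = 7.4143e-05 mol/L
c_final = A_f / (epsilon * l) = 0.2650 / (8852.8590 * 1.9120) = 1.5656e-05 mol/L
Exhaustion = (c_initial - c_final) / c_initial * 100 = (7.4143e-05 - 1.5656e-05) / 7.4143e-05 * 100 = 78.8845 %


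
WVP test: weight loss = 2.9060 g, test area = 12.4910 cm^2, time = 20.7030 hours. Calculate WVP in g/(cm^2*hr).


Formula: WVP = loss / (area * time)
Substituting: WVP = 2.9060 / (12.4910 * 20.7030)
Result: 0.0112374 g/(cm^2*hr)


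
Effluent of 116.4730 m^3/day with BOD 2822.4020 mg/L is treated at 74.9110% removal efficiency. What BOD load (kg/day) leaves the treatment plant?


Load_in = volume * conc / 1000 = 116.4730 * 2822.4020 / 1000 = 328.7336 kg/day
Removed = Load_in * eff / 100 = 328.7336 * 74.9110 / 100 = 246.2576 kg/day
Load_out = Load_in - Removed = 328.7336 - 246.2576 = 82.4760 kg/day


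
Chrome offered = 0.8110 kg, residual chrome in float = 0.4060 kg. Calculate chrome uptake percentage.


Formula: Uptake = (offered - residual) / offered * 100
Substituting: Uptake = (0.8110 - 0.4060) / 0.8110 * 100
Result: 49.9383 %


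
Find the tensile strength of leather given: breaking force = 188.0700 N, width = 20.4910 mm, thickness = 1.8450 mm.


Formula: TS = force / (width * thickness)
Substituting: TS = 188.0700 / (20.4910 * 1.8450)
Result: 4.9746 N/mm^2


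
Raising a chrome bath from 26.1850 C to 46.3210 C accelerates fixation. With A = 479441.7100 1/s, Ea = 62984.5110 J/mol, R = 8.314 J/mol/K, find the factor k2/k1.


T1 = 26.1850 + 273.15 = 299.3350 K; T2 = 46.3210 + 273.15 = 319.4710 K
k1 = A * exp(-Ea/(R*T1)) = 479441.7100 * exp(-62984.5110/(8.314*299.3350)) = 4.8910e-06 1/s
k2 = A * exp(-Ea/(R*T2)) = 479441.7100 * exp(-62984.5110/(8.314*319.4710)) = 2.4109e-05 1/s
k2/k1 = 2.4109e-05 / 4.8910e-06 = 4.9292


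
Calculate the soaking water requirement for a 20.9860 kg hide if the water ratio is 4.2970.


Formula: Water = hide_weight * ratio
Substituting: Water = 20.9860 * 4.2970
Result: 90.1768 kg


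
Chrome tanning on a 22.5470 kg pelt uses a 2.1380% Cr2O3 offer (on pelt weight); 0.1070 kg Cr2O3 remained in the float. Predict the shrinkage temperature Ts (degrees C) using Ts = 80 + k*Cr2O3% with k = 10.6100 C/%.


Offered = pelt * offer_pct / 100 = 22.5470 * 2.1380 / 100 = 0.4821 kg
Uptake = offered - residual = 0.4821 - 0.1070 = 0.3751 kg
Cr2O3% on pelt = uptake / pelt * 100 = 0.3751 / 22.5470 * 100 = 1.6634 %
Ts = 80 + k * Cr2O3% = 80 + 10.6100 * 1.6634 = 97.6491 C


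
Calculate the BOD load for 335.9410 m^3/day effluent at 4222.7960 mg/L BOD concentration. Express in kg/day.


Formula: BOD_load = volume * conc / 1000
Substituting: BOD_load = 335.9410 * 4222.7960 / 1000
Result: 1418.6103 kg/day


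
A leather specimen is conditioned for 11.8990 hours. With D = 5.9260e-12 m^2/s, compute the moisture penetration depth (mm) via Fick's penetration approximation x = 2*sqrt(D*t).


t = 11.8990 hr * 3600 = 42836.4000 s
D * t = 5.9260e-12 * 42836.4000 = 2.5385e-07
x = 2 * sqrt(D*t) = 2 * sqrt(2.5385e-07) = 0.00100767 m = 1.0077 mm


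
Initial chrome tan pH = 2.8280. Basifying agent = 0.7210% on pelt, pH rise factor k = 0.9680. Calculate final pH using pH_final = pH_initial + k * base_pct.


Formula: pH_final = pH_initial + k * base_pct
Substituting: pH_final = 2.8280 + 0.9680 * 0.7210
Result: 3.5259


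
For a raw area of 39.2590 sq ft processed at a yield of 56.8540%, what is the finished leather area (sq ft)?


Formula: finished = raw * yield / 100
Substituting: finished = 39.2590 * 56.8540 / 100
Result: 22.3203 sq ft


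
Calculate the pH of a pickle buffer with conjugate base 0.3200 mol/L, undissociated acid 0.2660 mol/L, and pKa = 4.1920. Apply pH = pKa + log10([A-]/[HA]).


ratio = [A-] / [HA] = 0.3200 / 0.2660 = 1.2030
log10(ratio) = 0.0802683
pH = pKa + log10(ratio) = 4.1920 + 0.0802683 = 4.2723


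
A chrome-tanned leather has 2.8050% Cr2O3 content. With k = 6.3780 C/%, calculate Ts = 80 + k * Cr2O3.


Formula: Ts = 80 + k * Cr2O3
Substituting: Ts = 80 + 6.3780 * 2.8050
Result: 97.8903 C


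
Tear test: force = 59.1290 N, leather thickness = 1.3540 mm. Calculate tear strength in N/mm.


Formula: Tear strength = force / thickness
Substituting: Tear strength = 59.1290 / 1.3540
Result: 43.6699 N/mm


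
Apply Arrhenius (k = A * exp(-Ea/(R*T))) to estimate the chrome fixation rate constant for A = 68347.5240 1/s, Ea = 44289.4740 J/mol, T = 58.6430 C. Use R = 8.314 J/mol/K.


T_K = T_C + 273.15 = 58.6430 + 273.15 = 331.7930 K
exponent = -Ea / (R * T_K) = -44289.4740 / (8.314 * 331.7930) = -16.0555
k = A * exp(exponent) = 68347.5240 * exp(-16.0555) = 0.0072764 1/s


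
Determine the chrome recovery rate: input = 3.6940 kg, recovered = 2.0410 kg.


Formula: Recovery = recovered / input * 100
Substituting: Recovery = 2.0410 / 3.6940 * 100
Result: 55.2518 %


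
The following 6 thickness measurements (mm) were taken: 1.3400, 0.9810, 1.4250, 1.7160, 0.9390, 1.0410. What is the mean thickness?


Formula: Average = sum / n
Substituting: Average = 7.4420 / 6
Result: 1.2403 mm


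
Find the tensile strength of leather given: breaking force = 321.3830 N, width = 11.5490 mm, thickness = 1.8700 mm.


Formula: TS = force / (width * thickness)
Substituting: TS = 321.3830 / (11.5490 * 1.8700)
Result: 14.8812 N/mm^2


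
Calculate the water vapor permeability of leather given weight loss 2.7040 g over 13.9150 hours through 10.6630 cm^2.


Formula: WVP = loss / (area * time)
Substituting: WVP = 2.7040 / (10.6630 * 13.9150)
Result: 0.018224 g/(cm^2*hr)


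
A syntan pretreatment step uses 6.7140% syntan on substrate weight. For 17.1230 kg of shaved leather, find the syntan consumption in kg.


Formula: Syntan = substrate * pct / 100
Substituting: Syntan = 17.1230 * 6.7140 / 100
Result: 1.1496 kg


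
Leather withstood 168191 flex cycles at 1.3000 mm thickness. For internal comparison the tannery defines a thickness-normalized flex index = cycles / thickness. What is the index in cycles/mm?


Formula: Index = cycles / thickness
Substituting: Index = 168191 / 1.3000
Result: 129377.6923 cycles/mm


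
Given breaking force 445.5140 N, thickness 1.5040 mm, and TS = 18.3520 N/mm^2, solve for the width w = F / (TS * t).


Formula: w = F / (TS * t)
Substituting: w = 445.5140 / (18.3520 * 1.5040)
Result: 16.1410 mm


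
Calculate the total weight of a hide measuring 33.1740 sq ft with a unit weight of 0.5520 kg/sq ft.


Formula: Weight = area * weight_per_sqft
Substituting: Weight = 33.1740 * 0.5520
Result: 18.3120 kg


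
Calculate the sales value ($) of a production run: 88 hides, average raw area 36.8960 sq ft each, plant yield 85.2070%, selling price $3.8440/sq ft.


Raw_total = N * avg_area = 88 * 36.8960 = 3246.8480 sq ft
Finished = Raw_total * yield / 100 = 3246.8480 * 85.2070 / 100 = 2766.5418 sq ft
Value = Finished * price = 2766.5418 * 3.8440 = 10634.5866 $


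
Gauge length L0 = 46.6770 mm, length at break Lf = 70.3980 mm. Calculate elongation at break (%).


Formula: Elongation = (Lf - L0) / L0 * 100
Substituting: Elongation = (70.3980 - 46.6770) / 46.6770 * 100
Result: 50.8195 %


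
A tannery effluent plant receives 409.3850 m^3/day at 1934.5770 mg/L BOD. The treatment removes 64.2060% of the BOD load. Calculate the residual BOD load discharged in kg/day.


Load_in = volume * conc / 1000 = 409.3850 * 1934.5770 / 1000 = 791.9868 kg/day
Removed = Load_in * eff / 100 = 791.9868 * 64.2060 / 100 = 508.5030 kg/day
Load_out = Load_in - Removed = 791.9868 - 508.5030 = 283.4838 kg/day


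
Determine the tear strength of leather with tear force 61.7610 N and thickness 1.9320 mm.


Formula: Tear strength = force / thickness
Substituting: Tear strength = 61.7610 / 1.9320
Result: 31.9674 N/mm


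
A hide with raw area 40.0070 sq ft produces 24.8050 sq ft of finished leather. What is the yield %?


Formula: Yield = finished / raw * 100
Substituting: Yield = 24.8050 / 40.0070 * 100
Result: 62.0016 %


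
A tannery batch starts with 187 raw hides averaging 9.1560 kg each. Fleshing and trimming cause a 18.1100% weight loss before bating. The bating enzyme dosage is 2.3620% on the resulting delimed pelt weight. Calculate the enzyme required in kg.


Total_raw = N * avg_wt = 187 * 9.1560 = 1712.1720 kg
Substrate = Total_raw * (1 - loss/100) = 1712.1720 * (1 - 18.1100/100) = 1402.0977 kg
Enzyme = Substrate * pct / 100 = 1402.0977 * 2.3620 / 100 = 33.1175 kg


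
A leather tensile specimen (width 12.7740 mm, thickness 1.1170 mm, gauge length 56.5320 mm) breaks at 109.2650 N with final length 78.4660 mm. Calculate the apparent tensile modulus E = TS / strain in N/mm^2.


TS = F / (w * t) = 109.2650 / (12.7740 * 1.1170) = 7.6577 N/mm^2
strain = (Lf - L0) / L0 = (78.4660 - 56.5320) / 56.5320 = 0.3880
E = TS / strain = 7.6577 / 0.3880 = 19.7368 N/mm^2


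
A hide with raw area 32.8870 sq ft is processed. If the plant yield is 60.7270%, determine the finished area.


Formula: finished = raw * yield / 100
Substituting: finished = 32.8870 * 60.7270 / 100
Result: 19.9713 sq ft


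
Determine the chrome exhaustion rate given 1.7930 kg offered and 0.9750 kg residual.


Formula: Uptake = (offered - residual) / offered * 100
Substituting: Uptake = (1.7930 - 0.9750) / 1.7930 * 100
Result: 45.6219 %


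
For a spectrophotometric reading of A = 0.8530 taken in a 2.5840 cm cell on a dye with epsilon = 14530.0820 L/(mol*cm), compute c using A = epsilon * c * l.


Formula: c = A / (epsilon * l)
Substituting: c = 0.8530 / (14530.0820 * 2.5840)
Result: 2.2719e-05 mol/L


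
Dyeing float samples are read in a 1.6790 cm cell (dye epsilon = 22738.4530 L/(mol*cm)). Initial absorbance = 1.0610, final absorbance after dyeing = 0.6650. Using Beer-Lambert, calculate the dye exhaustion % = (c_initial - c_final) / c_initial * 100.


c_initial = A_i / (epsilon * l) = 1.0610 / (22738.4530 * 1.6790) = 2.7791e-05 mol/L
c_final = A_f / (epsilon * l) = 0.6650 / (22738.4530 * 1.6790) = 1.7418e-05 mol/L
Exhaustion = (c_initial - c_final) / c_initial * 100 = (2.7791e-05 - 1.7418e-05) / 2.7791e-05 * 100 = 37.3233 %


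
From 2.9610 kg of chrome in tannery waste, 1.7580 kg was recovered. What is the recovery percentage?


Formula: Recovery = recovered / input * 100
Substituting: Recovery = 1.7580 / 2.9610 * 100
Result: 59.3718 %


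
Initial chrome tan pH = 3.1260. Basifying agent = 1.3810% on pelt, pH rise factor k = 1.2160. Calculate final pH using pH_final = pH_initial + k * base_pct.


Formula: pH_final = pH_initial + k * base_pct
Substituting: pH_final = 3.1260 + 1.2160 * 1.3810
Result: 4.8053


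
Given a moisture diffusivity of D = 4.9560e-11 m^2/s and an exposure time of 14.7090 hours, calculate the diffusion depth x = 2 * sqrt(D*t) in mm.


t = 14.7090 hr * 3600 = 52952.4000 s
D * t = 4.9560e-11 * 52952.4000 = 2.6243e-06
x = 2 * sqrt(D*t) = 2 * sqrt(2.6243e-06) = 0.00323995 m = 3.2400 mm


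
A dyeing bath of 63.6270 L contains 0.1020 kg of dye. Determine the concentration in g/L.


Formula: Conc = dye_mass(kg) / volume(L) * 1000
Substituting: Conc = 0.1020 / 63.6270 * 1000
Result: 1.6031 g/L


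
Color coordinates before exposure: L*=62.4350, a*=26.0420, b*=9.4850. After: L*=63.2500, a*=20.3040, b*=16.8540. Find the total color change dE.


dL = 0.8150, da = -5.7380, db = 7.3690
dE = sqrt(0.8150^2 + (-5.7380)^2 + 7.3690^2) = 9.3750


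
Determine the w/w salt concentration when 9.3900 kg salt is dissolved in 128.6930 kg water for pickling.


Formula: Conc = salt / (water + salt) * 100
Substituting: Conc = 9.3900 / (128.6930 + 9.3900) * 100
Result: 6.8003 %


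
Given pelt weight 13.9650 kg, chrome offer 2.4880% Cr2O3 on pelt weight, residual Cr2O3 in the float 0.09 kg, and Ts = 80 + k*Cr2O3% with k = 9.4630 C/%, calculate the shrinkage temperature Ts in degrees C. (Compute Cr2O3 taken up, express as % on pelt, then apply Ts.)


Offered = pelt * offer_pct / 100 = 13.9650 * 2.4880 / 100 = 0.3474 kg
Uptake = offered - residual = 0.3474 - 0.09 = 0.2574 kg
Cr2O3% on pelt = uptake / pelt * 100 = 0.2574 / 13.9650 * 100 = 1.8435 %
Ts = 80 + k * Cr2O3% = 80 + 9.4630 * 1.8435 = 97.4453 C


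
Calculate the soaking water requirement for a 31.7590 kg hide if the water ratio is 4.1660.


Formula: Water = hide_weight * ratio
Substituting: Water = 31.7590 * 4.1660
Result: 132.3080 kg


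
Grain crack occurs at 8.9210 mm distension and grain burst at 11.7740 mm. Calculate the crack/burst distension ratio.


Formula: Ratio = crack / burst
Substituting: Ratio = 8.9210 / 11.7740
Result: 0.7577


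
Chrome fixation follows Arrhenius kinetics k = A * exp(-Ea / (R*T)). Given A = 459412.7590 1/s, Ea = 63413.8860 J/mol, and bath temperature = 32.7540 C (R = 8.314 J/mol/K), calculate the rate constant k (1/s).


T_K = T_C + 273.15 = 32.7540 + 273.15 = 305.9040 K
exponent = -Ea / (R * T_K) = -63413.8860 / (8.314 * 305.9040) = -24.9338
k = A * exp(exponent) = 459412.7590 * exp(-24.9338) = 6.8167e-06 1/s


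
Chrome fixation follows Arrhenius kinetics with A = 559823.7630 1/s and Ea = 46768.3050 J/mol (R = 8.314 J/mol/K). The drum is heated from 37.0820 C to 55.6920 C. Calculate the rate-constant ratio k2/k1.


T1 = 37.0820 + 273.15 = 310.2320 K; T2 = 55.6920 + 273.15 = 328.8420 K
k1 = A * exp(-Ea/(R*T1)) = 559823.7630 * exp(-46768.3050/(8.314*310.2320)) = 0.00746887 1/s
k2 = A * exp(-Ea/(R*T2)) = 559823.7630 * exp(-46768.3050/(8.314*328.8420)) = 0.0208406 1/s
k2/k1 = 0.0208406 / 0.00746887 = 2.7903


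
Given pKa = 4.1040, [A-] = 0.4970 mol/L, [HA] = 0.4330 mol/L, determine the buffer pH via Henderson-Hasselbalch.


ratio = [A-] / [HA] = 0.4970 / 0.4330 = 1.1478
log10(ratio) = 0.0598685
pH = pKa + log10(ratio) = 4.1040 + 0.0598685 = 4.1639


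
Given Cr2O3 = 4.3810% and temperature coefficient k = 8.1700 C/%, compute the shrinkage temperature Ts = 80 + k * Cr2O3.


Formula: Ts = 80 + k * Cr2O3
Substituting: Ts = 80 + 8.1700 * 4.3810
Result: 115.7928 C


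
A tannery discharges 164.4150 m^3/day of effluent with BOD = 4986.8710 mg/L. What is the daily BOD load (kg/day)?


Formula: BOD_load = volume * conc / 1000
Substituting: BOD_load = 164.4150 * 4986.8710 / 1000
Result: 819.9164 kg/day


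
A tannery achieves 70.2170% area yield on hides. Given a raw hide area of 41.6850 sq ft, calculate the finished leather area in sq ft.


Formula: finished = raw * yield / 100
Substituting: finished = 41.6850 * 70.2170 / 100
Result: 29.2700 sq ft


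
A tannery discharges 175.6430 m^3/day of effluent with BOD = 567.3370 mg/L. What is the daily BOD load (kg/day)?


Formula: BOD_load = volume * conc / 1000
Substituting: BOD_load = 175.6430 * 567.3370 / 1000
Result: 99.6488 kg/day


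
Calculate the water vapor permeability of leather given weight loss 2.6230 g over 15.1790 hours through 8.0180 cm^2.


Formula: WVP = loss / (area * time)
Substituting: WVP = 2.6230 / (8.0180 * 15.1790)
Result: 0.0215521 g/(cm^2*hr)


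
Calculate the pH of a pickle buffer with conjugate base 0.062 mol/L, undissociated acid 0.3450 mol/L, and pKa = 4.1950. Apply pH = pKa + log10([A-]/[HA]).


ratio = [A-] / [HA] = 0.062 / 0.3450 = 0.1797
log10(ratio) = -0.7454
pH = pKa + log10(ratio) = 4.1950 - 0.7454 = 3.4496


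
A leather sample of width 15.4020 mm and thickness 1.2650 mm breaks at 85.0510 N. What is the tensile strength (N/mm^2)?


Formula: TS = force / (width * thickness)
Substituting: TS = 85.0510 / (15.4020 * 1.2650)
Result: 4.3653 N/mm^2


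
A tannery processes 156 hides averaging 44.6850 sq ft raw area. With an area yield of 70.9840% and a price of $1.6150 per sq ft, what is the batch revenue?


Raw_total = N * avg_area = 156 * 44.6850 = 6970.8600 sq ft
Finished = Raw_total * yield / 100 = 6970.8600 * 70.9840 / 100 = 4948.1953 sq ft
Value = Finished * price = 4948.1953 * 1.6150 = 7991.3353 $


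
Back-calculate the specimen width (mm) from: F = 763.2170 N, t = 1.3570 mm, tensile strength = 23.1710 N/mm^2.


Formula: w = F / (TS * t)
Substituting: w = 763.2170 / (23.1710 * 1.3570)
Result: 24.2730 mm


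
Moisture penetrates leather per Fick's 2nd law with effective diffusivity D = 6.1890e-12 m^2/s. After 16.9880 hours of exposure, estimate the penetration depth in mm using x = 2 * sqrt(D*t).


t = 16.9880 hr * 3600 = 61156.8000 s
D * t = 6.1890e-12 * 61156.8000 = 3.7850e-07
x = 2 * sqrt(D*t) = 2 * sqrt(3.7850e-07) = 0.00123045 m = 1.2304 mm


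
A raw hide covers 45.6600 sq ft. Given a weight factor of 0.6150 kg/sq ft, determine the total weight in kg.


Formula: Weight = area * weight_per_sqft
Substituting: Weight = 45.6600 * 0.6150
Result: 28.0809 kg


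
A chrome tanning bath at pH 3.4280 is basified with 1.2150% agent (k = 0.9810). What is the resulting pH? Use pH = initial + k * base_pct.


Formula: pH_final = pH_initial + k * base_pct
Substituting: pH_final = 3.4280 + 0.9810 * 1.2150
Result: 4.6199


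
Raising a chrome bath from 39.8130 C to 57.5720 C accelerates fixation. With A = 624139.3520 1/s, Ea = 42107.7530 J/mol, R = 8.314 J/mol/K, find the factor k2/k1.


T1 = 39.8130 + 273.15 = 312.9630 K; T2 = 57.5720 + 273.15 = 330.7220 K
k1 = A * exp(-Ea/(R*T1)) = 624139.3520 * exp(-42107.7530/(8.314*312.9630)) = 0.0584916 1/s
k2 = A * exp(-Ea/(R*T2)) = 624139.3520 * exp(-42107.7530/(8.314*330.7220)) = 0.1395 1/s
k2/k1 = 0.1395 / 0.0584916 = 2.3845


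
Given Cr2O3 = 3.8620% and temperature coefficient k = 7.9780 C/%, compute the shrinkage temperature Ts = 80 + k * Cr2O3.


Formula: Ts = 80 + k * Cr2O3
Substituting: Ts = 80 + 7.9780 * 3.8620
Result: 110.8110 C


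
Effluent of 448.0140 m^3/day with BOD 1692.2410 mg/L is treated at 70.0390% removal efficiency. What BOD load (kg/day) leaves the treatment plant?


Load_in = volume * conc / 1000 = 448.0140 * 1692.2410 / 1000 = 758.1477 kg/day
Removed = Load_in * eff / 100 = 758.1477 * 70.0390 / 100 = 530.9990 kg/day
Load_out = Load_in - Removed = 758.1477 - 530.9990 = 227.1486 kg/day


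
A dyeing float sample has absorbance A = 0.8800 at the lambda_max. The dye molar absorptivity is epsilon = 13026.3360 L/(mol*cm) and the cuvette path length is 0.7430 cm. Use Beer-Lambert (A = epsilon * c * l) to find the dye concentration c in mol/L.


Formula: c = A / (epsilon * l)
Substituting: c = 0.8800 / (13026.3360 * 0.7430)
Result: 9.0923e-05 mol/L


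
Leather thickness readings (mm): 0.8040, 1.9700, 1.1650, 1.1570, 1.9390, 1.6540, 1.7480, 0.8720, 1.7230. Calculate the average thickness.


Formula: Average = sum / n
Substituting: Average = 13.0320 / 9
Result: 1.4480 mm


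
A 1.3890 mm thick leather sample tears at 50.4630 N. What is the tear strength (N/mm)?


Formula: Tear strength = force / thickness
Substituting: Tear strength = 50.4630 / 1.3890
Result: 36.3305 N/mm


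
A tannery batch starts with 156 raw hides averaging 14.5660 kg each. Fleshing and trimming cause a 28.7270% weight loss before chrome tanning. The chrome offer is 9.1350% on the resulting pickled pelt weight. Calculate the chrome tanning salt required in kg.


Total_raw = N * avg_wt = 156 * 14.5660 = 2272.2960 kg
Substrate = Total_raw * (1 - loss/100) = 2272.2960 * (1 - 28.7270/100) = 1619.5335 kg
Chrome = Substrate * pct / 100 = 1619.5335 * 9.1350 / 100 = 147.9444 kg


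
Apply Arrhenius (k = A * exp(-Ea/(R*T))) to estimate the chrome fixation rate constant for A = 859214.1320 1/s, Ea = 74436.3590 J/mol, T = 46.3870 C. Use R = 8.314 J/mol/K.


T_K = T_C + 273.15 = 46.3870 + 273.15 = 319.5370 K
exponent = -Ea / (R * T_K) = -74436.3590 / (8.314 * 319.5370) = -28.0191
k = A * exp(exponent) = 859214.1320 * exp(-28.0191) = 5.8286e-07 1/s


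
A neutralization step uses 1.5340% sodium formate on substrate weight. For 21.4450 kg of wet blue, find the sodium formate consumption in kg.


Formula: Neutralizer = substrate * pct / 100
Substituting: Neutralizer = 21.4450 * 1.5340 / 100
Result: 0.3290 kg


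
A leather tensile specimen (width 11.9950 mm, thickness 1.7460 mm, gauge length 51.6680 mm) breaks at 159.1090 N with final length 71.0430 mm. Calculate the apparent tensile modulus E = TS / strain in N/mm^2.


TS = F / (w * t) = 159.1090 / (11.9950 * 1.7460) = 7.5971 N/mm^2
strain = (Lf - L0) / L0 = (71.0430 - 51.6680) / 51.6680 = 0.3750
E = TS / strain = 7.5971 / 0.3750 = 20.2596 N/mm^2


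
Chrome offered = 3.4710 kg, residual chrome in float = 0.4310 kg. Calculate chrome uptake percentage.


Formula: Uptake = (offered - residual) / offered * 100
Substituting: Uptake = (3.4710 - 0.4310) / 3.4710 * 100
Result: 87.5828 %


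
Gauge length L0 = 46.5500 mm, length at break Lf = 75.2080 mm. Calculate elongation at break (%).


Formula: Elongation = (Lf - L0) / L0 * 100
Substituting: Elongation = (75.2080 - 46.5500) / 46.5500 * 100
Result: 61.5639 %


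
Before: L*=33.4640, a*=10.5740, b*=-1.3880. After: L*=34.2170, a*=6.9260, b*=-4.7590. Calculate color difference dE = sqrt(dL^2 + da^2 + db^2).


dL = 0.7530, da = -3.6480, db = -3.3710
dE = sqrt(0.7530^2 + (-3.6480)^2 + (-3.3710)^2) = 5.0238


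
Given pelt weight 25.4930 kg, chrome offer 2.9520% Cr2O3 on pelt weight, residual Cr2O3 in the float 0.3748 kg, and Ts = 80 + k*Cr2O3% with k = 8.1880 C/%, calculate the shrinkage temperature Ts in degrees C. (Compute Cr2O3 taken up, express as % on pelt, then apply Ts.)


Offered = pelt * offer_pct / 100 = 25.4930 * 2.9520 / 100 = 0.7526 kg
Uptake = offered - residual = 0.7526 - 0.3748 = 0.3778 kg
Cr2O3% on pelt = uptake / pelt * 100 = 0.3778 / 25.4930 * 100 = 1.4818 %
Ts = 80 + k * Cr2O3% = 80 + 8.1880 * 1.4818 = 92.1329 C


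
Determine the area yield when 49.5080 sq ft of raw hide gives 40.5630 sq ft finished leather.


Formula: Yield = finished / raw * 100
Substituting: Yield = 40.5630 / 49.5080 * 100
Result: 81.9322 %


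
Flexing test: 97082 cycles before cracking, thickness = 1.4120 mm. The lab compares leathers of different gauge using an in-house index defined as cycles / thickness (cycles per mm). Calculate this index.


Formula: Index = cycles / thickness
Substituting: Index = 97082 / 1.4120
Result: 68754.9575 cycles/mm


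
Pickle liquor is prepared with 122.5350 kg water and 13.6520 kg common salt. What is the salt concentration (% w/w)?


Formula: Conc = salt / (water + salt) * 100
Substituting: Conc = 13.6520 / (122.5350 + 13.6520) * 100
Result: 10.0245 %
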